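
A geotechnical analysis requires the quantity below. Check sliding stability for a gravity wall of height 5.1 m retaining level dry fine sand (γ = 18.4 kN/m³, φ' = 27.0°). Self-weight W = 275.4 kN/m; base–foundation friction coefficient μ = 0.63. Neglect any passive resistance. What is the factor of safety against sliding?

K_a = tan²(45° − 27.0°/2) = 0.3755.
P_a = ½K_aγH² = 0.5×0.3755×18.4×5.1² = 89.86 kN/m, acting at H/3 = 1.700 m above the base.
FS_sliding = μW / P_a = 0.63×275.4 / 89.86 = 1.931.

1.93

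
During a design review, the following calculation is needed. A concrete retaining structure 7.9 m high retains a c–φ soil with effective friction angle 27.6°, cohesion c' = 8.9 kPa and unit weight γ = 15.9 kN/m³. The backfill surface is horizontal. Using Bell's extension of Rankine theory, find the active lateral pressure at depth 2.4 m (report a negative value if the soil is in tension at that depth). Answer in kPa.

3.22 kPa

K_a = (1 − sin φ)/(1 + sin φ) = 0.3668.
σ_a = K_a γ z − 2c√K_a = 0.3668×15.9×2.4 − 2×8.9×0.6056 = 3.216 kPa.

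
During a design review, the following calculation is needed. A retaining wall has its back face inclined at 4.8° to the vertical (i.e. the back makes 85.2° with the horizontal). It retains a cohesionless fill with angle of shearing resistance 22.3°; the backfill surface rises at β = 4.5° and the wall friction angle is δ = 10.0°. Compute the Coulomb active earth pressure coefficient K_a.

0.476

K_a = sin²(α+φ) / [sin²α · sin(α−δ) · (1 + √{sin(φ+δ)sin(φ−β) / (sin(α−δ)sin(α+β))})²].
With α = 85.2°, φ = 22.3°, δ = 10.0°, β = 4.5°: K_a = 0.4758.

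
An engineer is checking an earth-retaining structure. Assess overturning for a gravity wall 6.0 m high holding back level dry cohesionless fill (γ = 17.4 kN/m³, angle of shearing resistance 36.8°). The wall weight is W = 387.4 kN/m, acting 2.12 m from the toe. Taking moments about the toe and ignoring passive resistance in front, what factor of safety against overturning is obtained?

K_a = tan²(45° − 36.8°/2) = 0.2508.
P_a = ½K_aγH² = 0.5×0.2508×17.4×6.0² = 78.54 kN/m, acting at H/3 = 2.000 m above the base.
Overturning moment M_o = P_a × H/3 = 78.54 × 2.000 = 157.1.
Resisting moment M_r = W × 2.12 = 387.4 × 2.12 = 821.3.
FS_overturning = M_r/M_o = 821.3/157.1 = 5.229.

5.23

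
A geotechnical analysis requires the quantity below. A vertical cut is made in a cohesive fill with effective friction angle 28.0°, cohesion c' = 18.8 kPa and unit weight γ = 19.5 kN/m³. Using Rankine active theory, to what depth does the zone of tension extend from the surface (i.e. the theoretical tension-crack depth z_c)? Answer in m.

K_a = tan²(45° − 28.0°/2) = 0.3610; √K_a = 0.6009.
The active pressure is zero where K_a γ z = 2c√K_a, so z_c = 2c/(γ√K_a) = 2×18.8/(19.5×0.6009) = 3.209 m.

3.21 m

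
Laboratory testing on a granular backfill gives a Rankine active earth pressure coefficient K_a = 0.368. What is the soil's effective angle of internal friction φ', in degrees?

27.5°

K_a = tan²(45° − φ/2) ⇒ 45° − φ/2 = arctan(√0.368) = 31.24°.
φ = 2(45° − 31.24°) = 27.52°.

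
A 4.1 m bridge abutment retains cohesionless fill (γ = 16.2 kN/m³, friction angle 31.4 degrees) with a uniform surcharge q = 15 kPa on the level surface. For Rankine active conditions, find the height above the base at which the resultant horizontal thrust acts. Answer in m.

1.58 m

K_a = 0.3149.
Triangular part P₁ = ½K_aγH² = 42.88 at H/3 = 1.367 m; rectangular part P₂ = K_a q H = 19.37 at H/2 = 2.050 m.
ȳ = (P₁·1.367 + P₂·2.050)/(P₁+P₂) = 1.579 m.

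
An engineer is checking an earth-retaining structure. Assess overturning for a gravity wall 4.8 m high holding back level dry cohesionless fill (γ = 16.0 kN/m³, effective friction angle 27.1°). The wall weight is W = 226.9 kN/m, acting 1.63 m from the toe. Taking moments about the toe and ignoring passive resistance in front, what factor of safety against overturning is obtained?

K_a = tan²(45° − 27.1°/2) = 0.3741.
P_a = ½K_aγH² = 0.5×0.3741×16.0×4.8² = 68.95 kN/m, acting at H/3 = 1.600 m above the base.
Overturning moment M_o = P_a × H/3 = 68.95 × 1.600 = 110.3.
Resisting moment M_r = W × 1.63 = 226.9 × 1.63 = 369.8.
FS_overturning = M_r/M_o = 369.8/110.3 = 3.353.

3.35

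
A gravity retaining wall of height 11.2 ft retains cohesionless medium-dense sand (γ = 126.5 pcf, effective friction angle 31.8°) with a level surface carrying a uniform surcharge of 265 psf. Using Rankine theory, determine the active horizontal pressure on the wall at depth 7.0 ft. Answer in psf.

K_a = (1 − sin φ)/(1 + sin φ) = 0.3098.
σ_v = γz + q = 126.5 × 7.0 + 265 = 1150 psf.
σ_h = K_a σ_v = 0.3098 × 1150 = 356.4 psf.

356 psf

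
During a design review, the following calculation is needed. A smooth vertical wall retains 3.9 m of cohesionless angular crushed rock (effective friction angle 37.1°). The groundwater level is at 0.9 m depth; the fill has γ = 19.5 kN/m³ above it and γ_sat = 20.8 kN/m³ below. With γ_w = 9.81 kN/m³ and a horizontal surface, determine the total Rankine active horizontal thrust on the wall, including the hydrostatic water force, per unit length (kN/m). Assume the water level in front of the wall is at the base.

K_a = tan²(45° − φ/2) = 0.2475.
γ' = 20.8 − 9.81 = 10.99 kN/m³. Depth below WT = 3.0 m.
σ'_h at WT = K_a γ d_w = 4.344 kPa; at base = 4.344 + K_a γ' × 3.0 = 12.50 kPa.
P₁ (0–0.9 m) = ½×4.344×0.9 = 1.955. P₂ (0.9–3.9 m) = ½(4.344+12.50)×3.0 = 25.27.
P_w = ½ γ_w h₂² = 0.5×9.81×3.0² = 44.14. Total = 1.955+25.27+44.14 = 71.37 kN/m.

71.4 kN/m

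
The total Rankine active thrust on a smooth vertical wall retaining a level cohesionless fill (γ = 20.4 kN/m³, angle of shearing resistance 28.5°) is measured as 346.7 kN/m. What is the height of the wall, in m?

K_a = 0.3540. P_a = ½ K_a γ H² ⇒ H = √(2P_a/(K_a γ)).
H = √(2×346.7/(0.3540×20.4)) = 9.800 m.

9.80 m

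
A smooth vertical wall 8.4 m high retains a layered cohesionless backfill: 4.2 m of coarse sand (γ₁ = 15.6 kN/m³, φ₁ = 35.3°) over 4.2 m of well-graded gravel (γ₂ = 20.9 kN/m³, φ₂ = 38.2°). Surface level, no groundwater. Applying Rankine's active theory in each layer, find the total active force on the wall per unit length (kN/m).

K_a1 = tan²(45°−35.3°/2) = 0.2675; K_a2 = tan²(45°−38.2°/2) = 0.2358.
Layer 1: σ at base = K_a1 γ₁ h₁ = 17.53 kPa; P₁ = ½×17.53×4.2 = 36.81.
Layer 2: σ_v at top = γ₁h₁ = 65.52; σ_h top = K_a2×65.52 = 15.45; σ_h base = K_a2×(65.52+20.9×4.2) = 36.15.
P₂ = ½(15.45+36.15)×4.2 = 108.3. Total P_a = 36.81+108.3 = 145.2 kN/m.

145 kN/m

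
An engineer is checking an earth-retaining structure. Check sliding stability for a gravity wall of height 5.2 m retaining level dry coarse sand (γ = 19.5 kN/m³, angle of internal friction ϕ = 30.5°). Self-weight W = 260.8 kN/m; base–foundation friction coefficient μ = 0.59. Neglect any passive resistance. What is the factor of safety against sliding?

1.79

K_a = tan²(45° − 30.5°/2) = 0.3267.
P_a = ½K_aγH² = 0.5×0.3267×19.5×5.2² = 86.12 kN/m, acting at H/3 = 1.733 m above the base.
FS_sliding = μW / P_a = 0.59×260.8 / 86.12 = 1.787.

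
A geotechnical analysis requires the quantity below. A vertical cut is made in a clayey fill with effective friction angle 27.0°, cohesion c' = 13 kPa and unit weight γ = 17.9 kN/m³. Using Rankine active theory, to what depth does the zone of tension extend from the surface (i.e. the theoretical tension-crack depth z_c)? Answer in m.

K_a = tan²(45° − 27.0°/2) = 0.3755; √K_a = 0.6128.
The active pressure is zero where K_a γ z = 2c√K_a, so z_c = 2c/(γ√K_a) = 2×13/(17.9×0.6128) = 2.370 m.

2.37 m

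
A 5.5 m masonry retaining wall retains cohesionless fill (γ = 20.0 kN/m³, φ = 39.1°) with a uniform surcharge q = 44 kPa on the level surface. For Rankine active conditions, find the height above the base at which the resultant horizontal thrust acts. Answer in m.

2.24 m

K_a = 0.2265.
Triangular part P₁ = ½K_aγH² = 68.51 at H/3 = 1.833 m; rectangular part P₂ = K_a q H = 54.81 at H/2 = 2.750 m.
ȳ = (P₁·1.833 + P₂·2.750)/(P₁+P₂) = 2.241 m.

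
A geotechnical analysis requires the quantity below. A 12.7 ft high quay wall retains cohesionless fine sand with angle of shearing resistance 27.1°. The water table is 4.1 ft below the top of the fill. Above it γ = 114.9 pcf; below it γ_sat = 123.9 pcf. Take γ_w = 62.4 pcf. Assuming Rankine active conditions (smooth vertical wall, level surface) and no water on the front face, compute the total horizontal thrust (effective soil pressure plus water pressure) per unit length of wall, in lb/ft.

K_a = tan²(45° − φ/2) = 0.3741.
γ' = 123.9 − 62.4 = 61.50 pcf. Depth below WT = 8.6 ft.
σ'_h at WT = K_a γ d_w = 176.2 psf; at base = 176.2 + K_a γ' × 8.6 = 374.1 psf.
P₁ (0–4.1 ft) = ½×176.2×4.1 = 361.2. P₂ (4.1–12.7 ft) = ½(176.2+374.1)×8.6 = 2366.
P_w = ½ γ_w h₂² = 0.5×62.4×8.6² = 2308. Total = 361.2+2366+2308 = 5035 lb/ft.

5030 lb/ft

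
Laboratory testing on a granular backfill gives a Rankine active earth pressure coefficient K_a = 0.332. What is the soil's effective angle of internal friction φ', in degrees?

K_a = tan²(45° − φ/2) ⇒ 45° − φ/2 = arctan(√0.332) = 29.95°.
φ = 2(45° − 29.95°) = 30.10°.

30.1°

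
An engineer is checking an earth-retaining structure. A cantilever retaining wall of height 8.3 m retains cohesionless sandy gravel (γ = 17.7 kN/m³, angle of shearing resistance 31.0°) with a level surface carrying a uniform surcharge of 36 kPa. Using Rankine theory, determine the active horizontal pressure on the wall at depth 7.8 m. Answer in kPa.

55.7 kPa

K_a = (1 − sin φ)/(1 + sin φ) = 0.3201.
σ_v = γz + q = 17.7 × 7.8 + 36 = 174.1 kPa.
σ_h = K_a σ_v = 0.3201 × 174.1 = 55.72 kPa.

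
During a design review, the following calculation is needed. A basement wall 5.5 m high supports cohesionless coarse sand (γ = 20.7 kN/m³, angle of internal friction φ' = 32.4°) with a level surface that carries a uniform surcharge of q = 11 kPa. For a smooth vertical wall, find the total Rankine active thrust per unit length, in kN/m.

K_a = tan²(45° − φ/2) = 0.3022.
Soil triangle: ½ K_a γ H² = 0.5×0.3022×20.7×5.5² = 94.62 kN/m.
Surcharge rectangle: K_a q H = 0.3022×11×5.5 = 18.28 kN/m.
Total = 94.62 + 18.28 = 112.9 kN/m.

113 kN/m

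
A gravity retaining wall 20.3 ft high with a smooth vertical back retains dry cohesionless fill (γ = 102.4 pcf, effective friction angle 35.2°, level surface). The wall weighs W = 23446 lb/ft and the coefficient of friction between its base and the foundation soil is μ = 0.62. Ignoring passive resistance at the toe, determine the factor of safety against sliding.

2.56

K_a = tan²(45° − 35.2°/2) = 0.2687.
P_a = ½K_aγH² = 0.5×0.2687×102.4×20.3² = 5669 lb/ft, acting at H/3 = 6.767 ft above the base.
FS_sliding = μW / P_a = 0.62×23446 / 5669 = 2.564.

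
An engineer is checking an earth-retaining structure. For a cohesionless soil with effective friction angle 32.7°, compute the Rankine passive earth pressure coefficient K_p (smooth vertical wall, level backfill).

3.35

K_p = (1 + sin φ)/(1 − sin φ) = tan²(45° + 32.7°/2) = 3.350.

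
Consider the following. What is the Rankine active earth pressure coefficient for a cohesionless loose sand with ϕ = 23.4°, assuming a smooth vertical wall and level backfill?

0.431

K_a = (1 − sin φ)/(1 + sin φ) = (1 − sin 23.4°)/(1 + sin 23.4°) = 0.4315.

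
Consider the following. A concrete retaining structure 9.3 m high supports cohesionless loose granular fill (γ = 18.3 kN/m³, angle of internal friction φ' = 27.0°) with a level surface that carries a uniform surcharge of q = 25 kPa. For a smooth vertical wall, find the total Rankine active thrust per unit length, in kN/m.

384 kN/m

K_a = tan²(45° − φ/2) = 0.3755.
Soil triangle: ½ K_a γ H² = 0.5×0.3755×18.3×9.3² = 297.2 kN/m.
Surcharge rectangle: K_a q H = 0.3755×25×9.3 = 87.31 kN/m.
Total = 297.2 + 87.31 = 384.5 kN/m.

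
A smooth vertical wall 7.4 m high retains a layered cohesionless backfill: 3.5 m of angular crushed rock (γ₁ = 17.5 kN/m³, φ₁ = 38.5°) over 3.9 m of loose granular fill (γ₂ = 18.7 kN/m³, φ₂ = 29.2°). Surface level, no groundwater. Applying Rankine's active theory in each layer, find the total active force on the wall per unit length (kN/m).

156 kN/m

K_a1 = tan²(45°−38.5°/2) = 0.2327; K_a2 = tan²(45°−29.2°/2) = 0.3442.
Layer 1: σ at base = K_a1 γ₁ h₁ = 14.25 kPa; P₁ = ½×14.25×3.5 = 24.94.
Layer 2: σ_v at top = γ₁h₁ = 61.25; σ_h top = K_a2×61.25 = 21.08; σ_h base = K_a2×(61.25+18.7×3.9) = 46.19.
P₂ = ½(21.08+46.19)×3.9 = 131.2. Total P_a = 24.94+131.2 = 156.1 kN/m.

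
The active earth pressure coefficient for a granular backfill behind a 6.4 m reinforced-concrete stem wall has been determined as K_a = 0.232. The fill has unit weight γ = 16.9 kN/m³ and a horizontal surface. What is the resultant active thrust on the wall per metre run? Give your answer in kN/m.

80.3 kN/m

P = ½ K_a γ H² = 0.5 × 0.232 × 16.9 × 6.4² = 80.30 kN/m.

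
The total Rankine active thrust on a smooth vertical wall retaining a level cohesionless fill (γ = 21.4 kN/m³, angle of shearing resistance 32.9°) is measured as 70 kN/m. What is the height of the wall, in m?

K_a = 0.2960. P_a = ½ K_a γ H² ⇒ H = √(2P_a/(K_a γ)).
H = √(2×70/(0.2960×21.4)) = 4.701 m.

4.70 m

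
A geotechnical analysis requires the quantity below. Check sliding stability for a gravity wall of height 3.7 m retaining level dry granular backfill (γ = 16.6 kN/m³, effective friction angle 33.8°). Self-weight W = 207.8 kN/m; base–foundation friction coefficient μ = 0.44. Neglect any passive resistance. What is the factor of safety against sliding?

K_a = tan²(45° − 33.8°/2) = 0.2851.
P_a = ½K_aγH² = 0.5×0.2851×16.6×3.7² = 32.40 kN/m, acting at H/3 = 1.233 m above the base.
FS_sliding = μW / P_a = 0.44×207.8 / 32.40 = 2.822.

2.82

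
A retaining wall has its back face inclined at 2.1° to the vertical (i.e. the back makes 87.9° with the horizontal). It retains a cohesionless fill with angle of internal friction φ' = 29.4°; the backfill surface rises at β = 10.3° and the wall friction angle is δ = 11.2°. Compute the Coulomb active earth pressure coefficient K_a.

0.376

K_a = sin²(α+φ) / [sin²α · sin(α−δ) · (1 + √{sin(φ+δ)sin(φ−β) / (sin(α−δ)sin(α+β))})²].
With α = 87.9°, φ = 29.4°, δ = 11.2°, β = 10.3°: K_a = 0.3759.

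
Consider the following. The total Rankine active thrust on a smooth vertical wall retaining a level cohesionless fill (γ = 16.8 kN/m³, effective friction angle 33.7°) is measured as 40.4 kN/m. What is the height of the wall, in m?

4.10 m

K_a = 0.2863. P_a = ½ K_a γ H² ⇒ H = √(2P_a/(K_a γ)).
H = √(2×40.4/(0.2863×16.8)) = 4.099 m.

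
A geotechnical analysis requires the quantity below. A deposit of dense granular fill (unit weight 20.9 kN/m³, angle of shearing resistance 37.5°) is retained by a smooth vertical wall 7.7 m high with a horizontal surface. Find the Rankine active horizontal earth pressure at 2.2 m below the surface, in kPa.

K_a = (1 − sin φ)/(1 + sin φ) = 0.2432.
σ_h = K_a γ z = 0.2432 × 20.9 × 2.2 = 11.18 kPa.

11.2 kPa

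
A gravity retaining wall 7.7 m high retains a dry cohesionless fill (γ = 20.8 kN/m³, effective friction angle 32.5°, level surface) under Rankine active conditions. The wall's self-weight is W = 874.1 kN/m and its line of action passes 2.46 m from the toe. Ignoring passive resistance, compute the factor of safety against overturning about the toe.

K_a = tan²(45° − 32.5°/2) = 0.3010.
P_a = ½K_aγH² = 0.5×0.3010×20.8×7.7² = 185.6 kN/m, acting at H/3 = 2.567 m above the base.
Overturning moment M_o = P_a × H/3 = 185.6 × 2.567 = 476.3.
Resisting moment M_r = W × 2.46 = 874.1 × 2.46 = 2150.
FS_overturning = M_r/M_o = 2150/476.3 = 4.514.

4.51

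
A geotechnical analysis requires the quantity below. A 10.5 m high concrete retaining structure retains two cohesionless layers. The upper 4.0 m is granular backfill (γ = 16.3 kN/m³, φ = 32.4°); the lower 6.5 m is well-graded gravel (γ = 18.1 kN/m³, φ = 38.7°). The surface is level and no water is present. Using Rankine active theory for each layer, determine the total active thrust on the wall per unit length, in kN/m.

225 kN/m

K_a1 = tan²(45°−32.4°/2) = 0.3022; K_a2 = tan²(45°−38.7°/2) = 0.2306.
Layer 1: σ at base = K_a1 γ₁ h₁ = 19.71 kPa; P₁ = ½×19.71×4.0 = 39.41.
Layer 2: σ_v at top = γ₁h₁ = 65.20; σ_h top = K_a2×65.20 = 15.03; σ_h base = K_a2×(65.20+18.1×6.5) = 42.16.
P₂ = ½(15.03+42.16)×6.5 = 185.9. Total P_a = 39.41+185.9 = 225.3 kN/m.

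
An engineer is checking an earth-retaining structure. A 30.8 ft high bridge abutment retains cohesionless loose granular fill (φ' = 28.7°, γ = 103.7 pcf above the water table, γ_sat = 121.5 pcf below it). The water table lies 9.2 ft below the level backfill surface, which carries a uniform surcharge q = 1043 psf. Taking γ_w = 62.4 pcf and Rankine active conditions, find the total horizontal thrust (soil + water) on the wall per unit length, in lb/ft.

K_a = tan²(45° − φ/2) = 0.3511.
γ' = 121.5 − 62.4 = 59.10 pcf. h₂ = H − d_w = 21.6 ft.
σ'_h: at surface K_a·q = 366.2; at WT K_a(q+γd_w) = 701.3; at base K_a(q+γd_w+γ'h₂) = 1150 psf.
P₁ = ½(366.2+701.3)×9.2 = 4911; P₂ = ½(701.3+1150)×21.6 = 19990; P_w = ½γ_w h₂² = 14560.
Total = 4911+19990+14560 = 39460 lb/ft.

39500 lb/ft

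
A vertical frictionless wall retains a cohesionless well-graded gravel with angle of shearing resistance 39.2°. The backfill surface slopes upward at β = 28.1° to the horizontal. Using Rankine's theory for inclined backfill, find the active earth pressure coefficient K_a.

0.312

K_a = cos β · (cos β − √(cos²β − cos²φ)) / (cos β + √(cos²β − cos²φ)).
cos β = 0.8821, cos φ = 0.7749, √(cos²β − cos²φ) = 0.4214.
K_a = 0.8821 × (0.8821 − 0.4214)/(0.8821 + 0.4214) = 0.3118.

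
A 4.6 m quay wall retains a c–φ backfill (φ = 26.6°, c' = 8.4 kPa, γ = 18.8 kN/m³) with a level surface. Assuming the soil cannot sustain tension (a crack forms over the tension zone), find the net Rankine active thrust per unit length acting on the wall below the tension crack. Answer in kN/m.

35.6 kN/m

K_a = 0.3814; √K_a = 0.6176.
Tension-crack depth z_c = 2c/(γ√K_a) = 2×8.4/(18.8×0.6176) = 1.447 m.
σ_a at base = K_a γ H − 2c√K_a = 0.3814×18.8×4.6 − 2×8.4×0.6176 = 22.61 kPa.
P_a = ½ × 22.61 × (H − z_c) = 0.5×22.61×3.153 = 35.65 kN/m.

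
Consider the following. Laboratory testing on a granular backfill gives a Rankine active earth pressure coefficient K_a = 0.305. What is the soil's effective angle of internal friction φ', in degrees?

32.2°

K_a = tan²(45° − φ/2) ⇒ 45° − φ/2 = arctan(√0.305) = 28.91°.
φ = 2(45° − 28.91°) = 32.18°.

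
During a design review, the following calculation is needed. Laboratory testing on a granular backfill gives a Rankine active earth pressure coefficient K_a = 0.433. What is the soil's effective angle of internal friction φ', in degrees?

23.3°

K_a = tan²(45° − φ/2) ⇒ 45° − φ/2 = arctan(√0.433) = 33.35°.
φ = 2(45° − 33.35°) = 23.31°.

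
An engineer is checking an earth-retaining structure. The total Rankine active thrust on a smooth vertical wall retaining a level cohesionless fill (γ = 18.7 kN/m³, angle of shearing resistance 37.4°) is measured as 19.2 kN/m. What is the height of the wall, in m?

K_a = 0.2443. P_a = ½ K_a γ H² ⇒ H = √(2P_a/(K_a γ)).
H = √(2×19.2/(0.2443×18.7)) = 2.899 m.

2.90 m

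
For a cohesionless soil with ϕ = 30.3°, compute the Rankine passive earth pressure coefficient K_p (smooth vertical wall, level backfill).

3.04

K_p = (1 + sin φ)/(1 − sin φ) = tan²(45° + 30.3°/2) = 3.037.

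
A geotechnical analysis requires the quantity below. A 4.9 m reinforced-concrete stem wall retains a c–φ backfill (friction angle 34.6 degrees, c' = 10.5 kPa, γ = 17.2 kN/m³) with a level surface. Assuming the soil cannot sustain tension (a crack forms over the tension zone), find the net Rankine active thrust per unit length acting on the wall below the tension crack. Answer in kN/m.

15.7 kN/m

K_a = 0.2756; √K_a = 0.5250.
Tension-crack depth z_c = 2c/(γ√K_a) = 2×10.5/(17.2×0.5250) = 2.326 m.
σ_a at base = K_a γ H − 2c√K_a = 0.2756×17.2×4.9 − 2×10.5×0.5250 = 12.21 kPa.
P_a = ½ × 12.21 × (H − z_c) = 0.5×12.21×2.574 = 15.71 kN/m.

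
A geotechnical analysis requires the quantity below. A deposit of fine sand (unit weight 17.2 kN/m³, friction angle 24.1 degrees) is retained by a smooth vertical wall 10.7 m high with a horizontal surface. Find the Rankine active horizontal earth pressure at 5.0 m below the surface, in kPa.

K_a = (1 − sin φ)/(1 + sin φ) = 0.4201.
σ_h = K_a γ z = 0.4201 × 17.2 × 5.0 = 36.13 kPa.

36.1 kPa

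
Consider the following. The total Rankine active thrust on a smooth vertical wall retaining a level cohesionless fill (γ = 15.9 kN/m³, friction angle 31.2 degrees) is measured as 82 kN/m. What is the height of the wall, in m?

K_a = 0.3175. P_a = ½ K_a γ H² ⇒ H = √(2P_a/(K_a γ)).
H = √(2×82/(0.3175×15.9)) = 5.700 m.

5.70 m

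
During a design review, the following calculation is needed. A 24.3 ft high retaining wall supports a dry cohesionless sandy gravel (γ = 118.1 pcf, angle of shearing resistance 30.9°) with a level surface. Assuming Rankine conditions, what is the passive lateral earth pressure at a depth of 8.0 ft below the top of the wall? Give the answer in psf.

K_p = (1 + sin φ)/(1 − sin φ) = 3.111.
σ_h = K_p γ z = 3.111 × 118.1 × 8.0 = 2940 psf.

2940 psf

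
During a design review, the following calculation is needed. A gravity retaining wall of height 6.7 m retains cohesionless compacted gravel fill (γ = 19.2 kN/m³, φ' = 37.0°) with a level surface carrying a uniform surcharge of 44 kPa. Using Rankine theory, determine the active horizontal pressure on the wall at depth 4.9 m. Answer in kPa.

K_a = (1 − sin φ)/(1 + sin φ) = 0.2486.
σ_v = γz + q = 19.2 × 4.9 + 44 = 138.1 kPa.
σ_h = K_a σ_v = 0.2486 × 138.1 = 34.32 kPa.

34.3 kPa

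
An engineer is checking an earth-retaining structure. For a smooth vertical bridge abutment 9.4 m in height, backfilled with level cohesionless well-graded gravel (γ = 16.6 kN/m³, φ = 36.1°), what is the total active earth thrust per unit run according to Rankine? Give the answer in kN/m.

K_a = tan²(45° − φ/2) = 0.2585.
P_a = ½ K_a γ H² = 0.5 × 0.2585 × 16.6 × 9.4² = 189.6 kN/m.

190 kN/m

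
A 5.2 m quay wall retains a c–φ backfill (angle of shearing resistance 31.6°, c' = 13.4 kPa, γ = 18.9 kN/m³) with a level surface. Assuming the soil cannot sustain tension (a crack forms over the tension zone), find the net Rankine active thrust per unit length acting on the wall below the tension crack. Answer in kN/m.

K_a = 0.3123; √K_a = 0.5589.
Tension-crack depth z_c = 2c/(γ√K_a) = 2×13.4/(18.9×0.5589) = 2.537 m.
σ_a at base = K_a γ H − 2c√K_a = 0.3123×18.9×5.2 − 2×13.4×0.5589 = 15.72 kPa.
P_a = ½ × 15.72 × (H − z_c) = 0.5×15.72×2.663 = 20.93 kN/m.

20.9 kN/m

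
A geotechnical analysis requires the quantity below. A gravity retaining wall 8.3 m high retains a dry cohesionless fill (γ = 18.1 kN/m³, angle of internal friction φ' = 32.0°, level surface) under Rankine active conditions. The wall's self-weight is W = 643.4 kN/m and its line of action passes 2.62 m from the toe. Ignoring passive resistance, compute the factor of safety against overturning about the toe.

K_a = tan²(45° − 32.0°/2) = 0.3073.
P_a = ½K_aγH² = 0.5×0.3073×18.1×8.3² = 191.6 kN/m, acting at H/3 = 2.767 m above the base.
Overturning moment M_o = P_a × H/3 = 191.6 × 2.767 = 530.0.
Resisting moment M_r = W × 2.62 = 643.4 × 2.62 = 1686.
FS_overturning = M_r/M_o = 1686/530.0 = 3.181.

3.18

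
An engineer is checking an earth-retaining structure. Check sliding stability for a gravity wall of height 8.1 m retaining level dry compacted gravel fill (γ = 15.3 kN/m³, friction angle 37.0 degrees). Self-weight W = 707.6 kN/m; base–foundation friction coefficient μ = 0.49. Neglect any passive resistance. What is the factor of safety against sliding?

2.78

K_a = tan²(45° − 37.0°/2) = 0.2486.
P_a = ½K_aγH² = 0.5×0.2486×15.3×8.1² = 124.8 kN/m, acting at H/3 = 2.700 m above the base.
FS_sliding = μW / P_a = 0.49×707.6 / 124.8 = 2.779.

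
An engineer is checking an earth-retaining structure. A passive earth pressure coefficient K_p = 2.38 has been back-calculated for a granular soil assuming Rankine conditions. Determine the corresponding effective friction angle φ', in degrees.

24.1°

K_p = (1+sin φ)/(1−sin φ) ⇒ sin φ = (K_p − 1)/(K_p + 1) = 0.4083.
φ = arcsin(0.4083) = 24.10°.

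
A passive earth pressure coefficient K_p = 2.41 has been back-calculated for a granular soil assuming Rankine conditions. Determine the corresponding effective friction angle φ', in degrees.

24.4°

K_p = (1+sin φ)/(1−sin φ) ⇒ sin φ = (K_p − 1)/(K_p + 1) = 0.4135.
φ = arcsin(0.4135) = 24.42°.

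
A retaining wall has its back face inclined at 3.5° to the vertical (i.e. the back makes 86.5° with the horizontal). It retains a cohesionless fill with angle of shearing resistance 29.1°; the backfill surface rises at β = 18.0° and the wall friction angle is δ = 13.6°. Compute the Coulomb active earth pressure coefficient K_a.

K_a = sin²(α+φ) / [sin²α · sin(α−δ) · (1 + √{sin(φ+δ)sin(φ−β) / (sin(α−δ)sin(α+β))})²].
With α = 86.5°, φ = 29.1°, δ = 13.6°, β = 18.0°: K_a = 0.4513.

0.451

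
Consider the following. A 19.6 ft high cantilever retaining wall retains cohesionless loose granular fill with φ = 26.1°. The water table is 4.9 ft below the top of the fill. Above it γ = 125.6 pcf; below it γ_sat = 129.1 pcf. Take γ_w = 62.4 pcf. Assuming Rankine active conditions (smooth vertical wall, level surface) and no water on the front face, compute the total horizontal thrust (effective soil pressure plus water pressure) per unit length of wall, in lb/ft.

K_a = tan²(45° − φ/2) = 0.3889.
γ' = 129.1 − 62.4 = 66.70 pcf. Depth below WT = 14.7 ft.
σ'_h at WT = K_a γ d_w = 239.4 psf; at base = 239.4 + K_a γ' × 14.7 = 620.7 psf.
P₁ (0–4.9 ft) = ½×239.4×4.9 = 586.5. P₂ (4.9–19.6 ft) = ½(239.4+620.7)×14.7 = 6322.
P_w = ½ γ_w h₂² = 0.5×62.4×14.7² = 6742. Total = 586.5+6322+6742 = 13650 lb/ft.

13700 lb/ft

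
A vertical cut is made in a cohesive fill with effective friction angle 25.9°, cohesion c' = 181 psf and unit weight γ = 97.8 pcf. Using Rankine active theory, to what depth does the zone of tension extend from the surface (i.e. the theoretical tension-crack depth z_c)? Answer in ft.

K_a = tan²(45° − 25.9°/2) = 0.3920; √K_a = 0.6261.
The active pressure is zero where K_a γ z = 2c√K_a, so z_c = 2c/(γ√K_a) = 2×181/(97.8×0.6261) = 5.912 ft.

5.91 ft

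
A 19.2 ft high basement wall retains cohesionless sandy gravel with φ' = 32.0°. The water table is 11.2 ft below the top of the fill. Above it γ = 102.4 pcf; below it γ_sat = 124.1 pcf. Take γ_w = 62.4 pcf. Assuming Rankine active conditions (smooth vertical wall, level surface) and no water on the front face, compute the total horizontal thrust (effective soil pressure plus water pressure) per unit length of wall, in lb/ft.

K_a = tan²(45° − φ/2) = 0.3073.
γ' = 124.1 − 62.4 = 61.70 pcf. Depth below WT = 8.0 ft.
σ'_h at WT = K_a γ d_w = 352.4 psf; at base = 352.4 + K_a γ' × 8.0 = 504.1 psf.
P₁ (0–11.2 ft) = ½×352.4×11.2 = 1973. P₂ (11.2–19.2 ft) = ½(352.4+504.1)×8.0 = 3426.
P_w = ½ γ_w h₂² = 0.5×62.4×8.0² = 1997. Total = 1973+3426+1997 = 7396 lb/ft.

7400 lb/ft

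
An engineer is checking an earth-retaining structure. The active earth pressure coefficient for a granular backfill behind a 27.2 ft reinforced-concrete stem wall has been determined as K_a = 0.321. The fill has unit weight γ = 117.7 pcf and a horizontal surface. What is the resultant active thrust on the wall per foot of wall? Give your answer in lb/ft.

P = ½ K_a γ H² = 0.5 × 0.321 × 117.7 × 27.2² = 13980 lb/ft.

14000 lb/ft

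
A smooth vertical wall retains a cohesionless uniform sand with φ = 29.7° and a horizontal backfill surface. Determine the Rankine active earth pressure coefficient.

0.337

K_a = (1 − sin φ)/(1 + sin φ) = (1 − sin 29.7°)/(1 + sin 29.7°) = 0.3374.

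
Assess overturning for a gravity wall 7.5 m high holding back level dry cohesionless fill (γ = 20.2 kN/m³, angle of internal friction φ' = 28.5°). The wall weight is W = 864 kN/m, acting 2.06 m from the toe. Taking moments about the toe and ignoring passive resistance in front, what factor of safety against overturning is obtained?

K_a = tan²(45° − 28.5°/2) = 0.3540.
P_a = ½K_aγH² = 0.5×0.3540×20.2×7.5² = 201.1 kN/m, acting at H/3 = 2.500 m above the base.
Overturning moment M_o = P_a × H/3 = 201.1 × 2.500 = 502.7.
Resisting moment M_r = W × 2.06 = 864 × 2.06 = 1780.
FS_overturning = M_r/M_o = 1780/502.7 = 3.540.

3.54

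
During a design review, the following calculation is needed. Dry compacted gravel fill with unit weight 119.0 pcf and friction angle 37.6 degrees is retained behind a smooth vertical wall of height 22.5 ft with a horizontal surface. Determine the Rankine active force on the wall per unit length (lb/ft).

7290 lb/ft

K_a = tan²(45° − φ/2) = 0.2421.
P_a = ½ K_a γ H² = 0.5 × 0.2421 × 119.0 × 22.5² = 7293 lb/ft.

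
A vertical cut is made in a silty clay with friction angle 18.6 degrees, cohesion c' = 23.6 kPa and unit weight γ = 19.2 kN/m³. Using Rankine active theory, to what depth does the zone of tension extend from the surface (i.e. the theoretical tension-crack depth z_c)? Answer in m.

K_a = tan²(45° − 18.6°/2) = 0.5163; √K_a = 0.7186.
The active pressure is zero where K_a γ z = 2c√K_a, so z_c = 2c/(γ√K_a) = 2×23.6/(19.2×0.7186) = 3.421 m.

3.42 m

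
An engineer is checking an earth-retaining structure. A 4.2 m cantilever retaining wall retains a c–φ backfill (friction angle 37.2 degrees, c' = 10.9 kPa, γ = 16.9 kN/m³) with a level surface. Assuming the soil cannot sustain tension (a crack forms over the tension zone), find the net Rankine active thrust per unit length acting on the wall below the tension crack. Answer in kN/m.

K_a = 0.2464; √K_a = 0.4964.
Tension-crack depth z_c = 2c/(γ√K_a) = 2×10.9/(16.9×0.4964) = 2.599 m.
σ_a at base = K_a γ H − 2c√K_a = 0.2464×16.9×4.2 − 2×10.9×0.4964 = 6.669 kPa.
P_a = ½ × 6.669 × (H − z_c) = 0.5×6.669×1.601 = 5.340 kN/m.

5.34 kN/m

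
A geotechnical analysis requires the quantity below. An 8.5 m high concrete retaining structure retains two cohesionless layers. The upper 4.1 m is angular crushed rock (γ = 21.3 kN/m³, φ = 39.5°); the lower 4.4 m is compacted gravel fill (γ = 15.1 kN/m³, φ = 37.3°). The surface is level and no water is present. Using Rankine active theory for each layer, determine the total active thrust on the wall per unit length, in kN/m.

170 kN/m

K_a1 = tan²(45°−39.5°/2) = 0.2224; K_a2 = tan²(45°−37.3°/2) = 0.2453.
Layer 1: σ at base = K_a1 γ₁ h₁ = 19.43 kPa; P₁ = ½×19.43×4.1 = 39.82.
Layer 2: σ_v at top = γ₁h₁ = 87.33; σ_h top = K_a2×87.33 = 21.43; σ_h base = K_a2×(87.33+15.1×4.4) = 37.73.
P₂ = ½(21.43+37.73)×4.4 = 130.1. Total P_a = 39.82+130.1 = 170.0 kN/m.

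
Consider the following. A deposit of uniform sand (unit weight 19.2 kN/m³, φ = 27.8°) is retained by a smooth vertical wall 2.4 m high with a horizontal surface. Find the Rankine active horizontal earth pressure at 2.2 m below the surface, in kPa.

15.4 kPa

K_a = (1 − sin φ)/(1 + sin φ) = 0.3639.
σ_h = K_a γ z = 0.3639 × 19.2 × 2.2 = 15.37 kPa.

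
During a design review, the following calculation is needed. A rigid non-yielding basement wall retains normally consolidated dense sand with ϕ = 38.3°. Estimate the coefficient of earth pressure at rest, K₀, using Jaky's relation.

0.380

K₀ = 1 − sin φ' = 1 − sin 38.3° = 0.3802.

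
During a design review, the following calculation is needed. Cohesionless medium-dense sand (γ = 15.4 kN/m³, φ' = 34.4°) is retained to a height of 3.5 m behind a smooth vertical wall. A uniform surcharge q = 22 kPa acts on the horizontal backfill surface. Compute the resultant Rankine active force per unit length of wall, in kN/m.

K_a = tan²(45° − φ/2) = 0.2780.
Soil triangle: ½ K_a γ H² = 0.5×0.2780×15.4×3.5² = 26.22 kN/m.
Surcharge rectangle: K_a q H = 0.2780×22×3.5 = 21.40 kN/m.
Total = 26.22 + 21.40 = 47.63 kN/m.

47.6 kN/m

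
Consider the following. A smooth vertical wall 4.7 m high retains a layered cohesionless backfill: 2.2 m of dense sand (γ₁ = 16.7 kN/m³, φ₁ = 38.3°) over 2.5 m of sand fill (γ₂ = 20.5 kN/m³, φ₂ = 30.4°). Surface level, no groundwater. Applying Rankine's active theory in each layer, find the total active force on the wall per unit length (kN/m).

K_a1 = tan²(45°−38.3°/2) = 0.2347; K_a2 = tan²(45°−30.4°/2) = 0.3280.
Layer 1: σ at base = K_a1 γ₁ h₁ = 8.624 kPa; P₁ = ½×8.624×2.2 = 9.487.
Layer 2: σ_v at top = γ₁h₁ = 36.74; σ_h top = K_a2×36.74 = 12.05; σ_h base = K_a2×(36.74+20.5×2.5) = 28.86.
P₂ = ½(12.05+28.86)×2.5 = 51.14. Total P_a = 9.487+51.14 = 60.62 kN/m.

60.6 kN/m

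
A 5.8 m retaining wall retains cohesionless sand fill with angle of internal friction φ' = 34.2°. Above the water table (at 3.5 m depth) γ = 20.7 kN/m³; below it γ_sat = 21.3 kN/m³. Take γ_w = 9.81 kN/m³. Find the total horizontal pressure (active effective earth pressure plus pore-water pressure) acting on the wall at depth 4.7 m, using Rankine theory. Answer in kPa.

K_a = (1 − sin φ)/(1 + sin φ) = 0.2803.
γ' = 21.3 − 9.81 = 11.49 kN/m³.
Effective vertical stress at 4.7 m: σ'_v = 20.7×3.5 + 11.49×1.20 = 86.24 kPa.
σ'_h = K_a σ'_v = 0.2803 × 86.24 = 24.18 kPa; u = γ_w × 1.20 = 11.77 kPa.
Total σ_h = 24.18 + 11.77 = 35.95 kPa.

35.9 kPa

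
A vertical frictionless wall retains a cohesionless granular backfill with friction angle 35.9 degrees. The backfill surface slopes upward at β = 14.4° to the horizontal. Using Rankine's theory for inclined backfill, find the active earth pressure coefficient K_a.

0.283

K_a = cos β · (cos β − √(cos²β − cos²φ)) / (cos β + √(cos²β − cos²φ)).
cos β = 0.9686, cos φ = 0.8100, √(cos²β − cos²φ) = 0.5310.
K_a = 0.9686 × (0.9686 − 0.5310)/(0.9686 + 0.5310) = 0.2826.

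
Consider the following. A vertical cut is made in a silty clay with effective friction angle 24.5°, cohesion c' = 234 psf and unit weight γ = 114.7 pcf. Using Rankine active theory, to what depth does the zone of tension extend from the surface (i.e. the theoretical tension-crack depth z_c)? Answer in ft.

K_a = tan²(45° − 24.5°/2) = 0.4137; √K_a = 0.6432.
The active pressure is zero where K_a γ z = 2c√K_a, so z_c = 2c/(γ√K_a) = 2×234/(114.7×0.6432) = 6.343 ft.

6.34 ft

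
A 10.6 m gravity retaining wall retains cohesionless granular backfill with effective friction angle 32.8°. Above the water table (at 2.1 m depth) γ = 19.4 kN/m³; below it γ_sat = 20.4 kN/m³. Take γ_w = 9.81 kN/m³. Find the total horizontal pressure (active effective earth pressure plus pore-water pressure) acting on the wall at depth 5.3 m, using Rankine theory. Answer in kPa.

K_a = (1 − sin φ)/(1 + sin φ) = 0.2973.
γ' = 20.4 − 9.81 = 10.59 kN/m³.
Effective vertical stress at 5.3 m: σ'_v = 19.4×2.1 + 10.59×3.20 = 74.63 kPa.
σ'_h = K_a σ'_v = 0.2973 × 74.63 = 22.18 kPa; u = γ_w × 3.20 = 31.39 kPa.
Total σ_h = 22.18 + 31.39 = 53.58 kPa.

53.6 kPa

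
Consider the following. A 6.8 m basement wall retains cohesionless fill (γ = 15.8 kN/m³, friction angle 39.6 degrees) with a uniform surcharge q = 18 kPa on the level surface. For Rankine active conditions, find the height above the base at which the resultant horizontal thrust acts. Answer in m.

K_a = 0.2214.
Triangular part P₁ = ½K_aγH² = 80.89 at H/3 = 2.267 m; rectangular part P₂ = K_a q H = 27.10 at H/2 = 3.400 m.
ȳ = (P₁·2.267 + P₂·3.400)/(P₁+P₂) = 2.551 m.

2.55 m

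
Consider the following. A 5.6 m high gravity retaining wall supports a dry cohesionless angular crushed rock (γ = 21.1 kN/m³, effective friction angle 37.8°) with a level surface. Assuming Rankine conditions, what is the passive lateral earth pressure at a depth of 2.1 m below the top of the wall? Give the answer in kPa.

185 kPa

K_p = (1 + sin φ)/(1 − sin φ) = 4.167.
σ_h = K_p γ z = 4.167 × 21.1 × 2.1 = 184.6 kPa.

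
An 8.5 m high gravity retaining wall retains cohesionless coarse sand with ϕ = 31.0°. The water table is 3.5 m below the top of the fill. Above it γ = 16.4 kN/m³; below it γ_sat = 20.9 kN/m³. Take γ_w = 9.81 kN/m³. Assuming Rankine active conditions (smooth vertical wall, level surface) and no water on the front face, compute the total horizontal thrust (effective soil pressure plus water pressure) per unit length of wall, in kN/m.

291 kN/m

K_a = tan²(45° − φ/2) = 0.3201.
γ' = 20.9 − 9.81 = 11.09 kN/m³. Depth below WT = 5.0 m.
σ'_h at WT = K_a γ d_w = 18.37 kPa; at base = 18.37 + K_a γ' × 5.0 = 36.12 kPa.
P₁ (0–3.5 m) = ½×18.37×3.5 = 32.15. P₂ (3.5–8.5 m) = ½(18.37+36.12)×5.0 = 136.2.
P_w = ½ γ_w h₂² = 0.5×9.81×5.0² = 122.6. Total = 32.15+136.2+122.6 = 291.0 kN/m.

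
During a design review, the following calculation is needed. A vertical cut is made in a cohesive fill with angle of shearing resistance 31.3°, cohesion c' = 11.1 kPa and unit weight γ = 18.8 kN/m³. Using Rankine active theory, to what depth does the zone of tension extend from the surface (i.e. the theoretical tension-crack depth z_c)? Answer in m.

K_a = tan²(45° − 31.3°/2) = 0.3162; √K_a = 0.5623.
The active pressure is zero where K_a γ z = 2c√K_a, so z_c = 2c/(γ√K_a) = 2×11.1/(18.8×0.5623) = 2.100 m.

2.10 m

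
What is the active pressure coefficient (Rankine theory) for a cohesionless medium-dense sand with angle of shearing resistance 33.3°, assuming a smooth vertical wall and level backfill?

0.291

K_a = tan²(45° − φ/2) = tan²(28.35°) = 0.2911.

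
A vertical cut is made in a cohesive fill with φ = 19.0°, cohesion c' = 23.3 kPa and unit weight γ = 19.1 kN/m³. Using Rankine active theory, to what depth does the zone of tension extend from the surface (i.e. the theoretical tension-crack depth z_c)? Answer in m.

3.42 m

K_a = tan²(45° − 19.0°/2) = 0.5088; √K_a = 0.7133.
The active pressure is zero where K_a γ z = 2c√K_a, so z_c = 2c/(γ√K_a) = 2×23.3/(19.1×0.7133) = 3.420 m.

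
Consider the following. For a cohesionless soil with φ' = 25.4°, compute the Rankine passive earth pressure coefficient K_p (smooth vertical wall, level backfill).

K_p = (1 + sin φ)/(1 − sin φ) = tan²(45° + 25.4°/2) = 2.502.

2.50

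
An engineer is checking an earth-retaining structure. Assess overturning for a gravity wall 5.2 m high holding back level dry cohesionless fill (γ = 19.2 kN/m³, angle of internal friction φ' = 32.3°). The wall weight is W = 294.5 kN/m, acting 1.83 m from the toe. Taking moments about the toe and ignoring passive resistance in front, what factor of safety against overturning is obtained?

K_a = tan²(45° − 32.3°/2) = 0.3035.
P_a = ½K_aγH² = 0.5×0.3035×19.2×5.2² = 78.78 kN/m, acting at H/3 = 1.733 m above the base.
Overturning moment M_o = P_a × H/3 = 78.78 × 1.733 = 136.6.
Resisting moment M_r = W × 1.83 = 294.5 × 1.83 = 538.9.
FS_overturning = M_r/M_o = 538.9/136.6 = 3.947.

3.95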